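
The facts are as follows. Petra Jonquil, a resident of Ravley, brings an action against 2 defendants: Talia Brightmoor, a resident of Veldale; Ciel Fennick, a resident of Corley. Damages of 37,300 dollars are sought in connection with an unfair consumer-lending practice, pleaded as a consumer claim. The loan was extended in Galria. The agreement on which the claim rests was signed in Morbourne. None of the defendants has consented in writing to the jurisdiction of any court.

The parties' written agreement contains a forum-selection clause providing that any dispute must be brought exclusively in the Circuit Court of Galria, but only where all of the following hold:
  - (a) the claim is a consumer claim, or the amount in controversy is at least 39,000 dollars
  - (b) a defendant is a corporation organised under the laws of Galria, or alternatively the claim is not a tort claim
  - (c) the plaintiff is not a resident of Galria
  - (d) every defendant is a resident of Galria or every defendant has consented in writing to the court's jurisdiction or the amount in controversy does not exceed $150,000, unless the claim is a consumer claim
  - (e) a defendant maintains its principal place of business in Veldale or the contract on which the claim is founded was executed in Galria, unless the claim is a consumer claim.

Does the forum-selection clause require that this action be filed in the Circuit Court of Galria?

The Circuit Court of Galria:
  (a) The claim is a consumer claim, which satisfies one of the alternatives. Satisfied.
  (b) The claim is a consumer claim, not a tort claim, which satisfies one of the alternatives. Satisfied.
  (c) The plaintiff resides in Ravley, which is not Galria. Condition met.
  (d) The amount in controversy is 37,300 dollars, within the $150,000 ceiling, so this disjunct is met. Met.
  (e) No defendant is a corporation; the contract was executed in Morbourne, not Galria — every alternative fails. However, the claim is a consumer claim, so the 'unless' proviso supplies this condition. Condition met.
  → Forum clause is triggered.

Yes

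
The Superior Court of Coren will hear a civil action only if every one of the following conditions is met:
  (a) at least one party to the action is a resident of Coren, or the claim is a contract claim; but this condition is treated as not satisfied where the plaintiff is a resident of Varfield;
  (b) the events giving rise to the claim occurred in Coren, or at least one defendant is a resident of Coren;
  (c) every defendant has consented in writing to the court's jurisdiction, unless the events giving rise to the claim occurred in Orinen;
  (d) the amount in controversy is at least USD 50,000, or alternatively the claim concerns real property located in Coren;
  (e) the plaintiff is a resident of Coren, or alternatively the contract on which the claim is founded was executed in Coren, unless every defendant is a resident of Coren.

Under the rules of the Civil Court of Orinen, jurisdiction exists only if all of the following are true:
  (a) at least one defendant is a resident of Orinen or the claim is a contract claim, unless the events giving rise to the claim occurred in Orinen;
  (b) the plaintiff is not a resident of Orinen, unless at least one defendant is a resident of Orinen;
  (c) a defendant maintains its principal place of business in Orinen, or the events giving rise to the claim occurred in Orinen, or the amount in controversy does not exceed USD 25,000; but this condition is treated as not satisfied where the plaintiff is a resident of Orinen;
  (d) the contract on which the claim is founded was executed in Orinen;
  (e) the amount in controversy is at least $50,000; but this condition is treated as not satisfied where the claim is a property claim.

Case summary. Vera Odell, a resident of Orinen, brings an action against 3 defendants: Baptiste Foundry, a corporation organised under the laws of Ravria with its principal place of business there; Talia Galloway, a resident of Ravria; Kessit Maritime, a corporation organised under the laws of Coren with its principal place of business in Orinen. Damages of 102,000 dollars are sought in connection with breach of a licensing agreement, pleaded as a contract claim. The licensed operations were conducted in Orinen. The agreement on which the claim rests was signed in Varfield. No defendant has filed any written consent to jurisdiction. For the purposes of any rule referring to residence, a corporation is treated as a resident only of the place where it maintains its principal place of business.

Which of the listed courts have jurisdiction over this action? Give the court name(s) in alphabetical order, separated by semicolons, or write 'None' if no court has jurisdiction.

The Superior Court of Coren:
  (a) The claim is a contract claim, so this disjunct is met. The carve-out does not apply: the plaintiff resides in Orinen, not Varfield. Condition met.
  (b) The operative events occurred in Orinen, not Coren; no defendant resides in Coren (they reside in Ravria, Ravria, Orinen) — no alternative holds. Fails.
  (c) No such written consent has been filed. The proviso rescues it, though: the operative events occurred in Orinen. Condition met.
  (d) The amount in controversy is $102,000, which meets the 50,000 dollars floor, so this disjunct is met. Met.
  (e) The plaintiff resides in Orinen, not Coren; the contract was executed in Varfield, not Coren — no alternative holds. The proviso offers no rescue either, since the defendants reside as follows — Baptiste Foundry in Ravria, Talia Galloway in Ravria, Kessit Maritime in Orinen — not all in Coren. Fails.
  → No jurisdiction.
The Civil Court of Orinen:
  (a) Kessit Maritime resides in Orinen, so this disjunct is met. Satisfied.
  (b) The plaintiff resides in Orinen. But Kessit Maritime resides in Orinen, and the 'unless' clause therefore excuses the requirement. Condition met.
  (c) Kessit Maritime has its principal place of business in Orinen, so this disjunct is met. However, the plaintiff resides in Orinen, which falls within the stated exception and so defeats the condition. Fails.
  (d) The contract was executed in Varfield, not Orinen. Not met.
  (e) The amount in controversy is USD 102,000, which meets the USD 50,000 floor. The carve-out does not apply: the claim is a contract claim, not a property claim. Satisfied.
  → At least one condition fails; no jurisdiction.

None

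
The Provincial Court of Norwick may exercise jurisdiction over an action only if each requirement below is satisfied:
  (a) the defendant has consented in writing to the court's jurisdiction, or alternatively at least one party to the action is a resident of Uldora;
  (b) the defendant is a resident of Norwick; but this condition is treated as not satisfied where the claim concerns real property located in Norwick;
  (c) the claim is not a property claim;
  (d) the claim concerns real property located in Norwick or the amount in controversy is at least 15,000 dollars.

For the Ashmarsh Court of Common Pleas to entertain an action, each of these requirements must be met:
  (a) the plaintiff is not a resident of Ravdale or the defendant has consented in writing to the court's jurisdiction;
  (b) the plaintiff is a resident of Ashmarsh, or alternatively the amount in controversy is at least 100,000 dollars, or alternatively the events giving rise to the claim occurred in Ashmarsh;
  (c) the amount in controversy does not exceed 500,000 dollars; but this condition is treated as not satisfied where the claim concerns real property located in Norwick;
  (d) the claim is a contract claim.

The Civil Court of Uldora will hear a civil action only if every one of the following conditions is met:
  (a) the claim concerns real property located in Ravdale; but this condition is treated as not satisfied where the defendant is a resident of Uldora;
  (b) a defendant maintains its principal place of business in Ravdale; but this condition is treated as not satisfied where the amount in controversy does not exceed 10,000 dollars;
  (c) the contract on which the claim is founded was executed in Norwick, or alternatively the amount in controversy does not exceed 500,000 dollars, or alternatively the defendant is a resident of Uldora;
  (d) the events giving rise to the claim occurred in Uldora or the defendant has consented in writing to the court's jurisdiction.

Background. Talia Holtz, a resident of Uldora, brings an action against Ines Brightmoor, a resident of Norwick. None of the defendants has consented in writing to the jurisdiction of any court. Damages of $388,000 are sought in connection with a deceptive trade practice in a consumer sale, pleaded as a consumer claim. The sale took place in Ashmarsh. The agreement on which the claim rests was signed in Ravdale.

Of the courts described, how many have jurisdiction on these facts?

1

The Provincial Court of Norwick:
  (a) Talia Holtz resides in Uldora — that alternative is enough. Condition met.
  (b) The defendant resides in Norwick. And the carve-out is inapplicable — the claim does not concern real property. Met.
  (c) The claim is a consumer claim, not a property claim. Condition met.
  (d) The amount in controversy is $388,000, which meets the $15,000 floor, so this disjunct is met. Satisfied.
  → Every requirement is satisfied — jurisdiction.
The Ashmarsh Court of Common Pleas:
  (a) The plaintiff resides in Uldora, which is not Ravdale — that alternative is enough. Condition met.
  (b) The amount in controversy is 388,000 dollars, which meets the $100,000 floor, so one alternative holds. Condition met.
  (c) The amount in controversy is 388,000 dollars, within the USD 500,000 ceiling. And the carve-out is inapplicable — the claim does not concern real property. Satisfied.
  (d) The claim is a consumer claim, not a contract claim. Not met.
  → At least one condition fails; no jurisdiction.
The Civil Court of Uldora:
  (a) The claim does not concern real property. Not met.
  (b) No defendant is a corporation. Not met.
  (c) The amount in controversy is USD 388,000, within the $500,000 ceiling, which satisfies one of the alternatives. Met.
  (d) The operative events occurred in Ashmarsh, not Uldora; no such written consent has been filed — none of the alternatives is met. Not met.
  → No jurisdiction.
Courts with jurisdiction: the Provincial Court of Norwick — 1 in total.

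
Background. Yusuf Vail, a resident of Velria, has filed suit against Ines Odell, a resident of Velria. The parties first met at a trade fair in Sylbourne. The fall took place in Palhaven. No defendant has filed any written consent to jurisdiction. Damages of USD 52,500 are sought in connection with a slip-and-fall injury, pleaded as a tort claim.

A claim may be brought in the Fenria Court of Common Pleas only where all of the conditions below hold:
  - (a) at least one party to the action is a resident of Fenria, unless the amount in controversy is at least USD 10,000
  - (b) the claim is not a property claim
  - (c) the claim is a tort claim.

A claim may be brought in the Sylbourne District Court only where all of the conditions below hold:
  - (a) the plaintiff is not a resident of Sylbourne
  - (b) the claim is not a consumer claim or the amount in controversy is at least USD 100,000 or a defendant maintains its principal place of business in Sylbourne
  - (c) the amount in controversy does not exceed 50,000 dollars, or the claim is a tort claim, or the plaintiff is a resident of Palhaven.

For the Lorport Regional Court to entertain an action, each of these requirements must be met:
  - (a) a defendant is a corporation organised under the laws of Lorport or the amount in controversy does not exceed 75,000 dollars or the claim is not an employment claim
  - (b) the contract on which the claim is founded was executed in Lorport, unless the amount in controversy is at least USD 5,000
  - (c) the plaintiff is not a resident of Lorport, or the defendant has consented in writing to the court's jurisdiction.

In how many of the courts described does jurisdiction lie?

The Fenria Court of Common Pleas:
  (a) No party resides in Fenria. The proviso rescues it, though: the amount in controversy is USD 52,500, which meets the 10,000 dollars floor. Met.
  (b) The claim is a tort claim, not a property claim. Condition met.
  (c) The claim is a tort claim. Condition met.
  → All conditions met; jurisdiction exists.
The Sylbourne District Court:
  (a) The plaintiff resides in Velria, which is not Sylbourne. Met.
  (b) The claim is a tort claim, not a consumer claim, which satisfies one of the alternatives. Satisfied.
  (c) The claim is a tort claim — that alternative is enough. Condition met.
  → The court has jurisdiction.
The Lorport Regional Court:
  (a) The amount in controversy is USD 52,500, within the $75,000 ceiling — that alternative is enough. Satisfied.
  (b) No contract (and hence no place of execution) is alleged. However, the amount in controversy is USD 52,500, which meets the USD 5,000 floor, so the 'unless' proviso supplies this condition. Satisfied.
  (c) The plaintiff resides in Velria, which is not Lorport, which satisfies one of the alternatives. Satisfied.
  → The court has jurisdiction.
Courts with jurisdiction: the Fenria Court of Common Pleas, the Sylbourne District Court, the Lorport Regional Court — 3 in total.

3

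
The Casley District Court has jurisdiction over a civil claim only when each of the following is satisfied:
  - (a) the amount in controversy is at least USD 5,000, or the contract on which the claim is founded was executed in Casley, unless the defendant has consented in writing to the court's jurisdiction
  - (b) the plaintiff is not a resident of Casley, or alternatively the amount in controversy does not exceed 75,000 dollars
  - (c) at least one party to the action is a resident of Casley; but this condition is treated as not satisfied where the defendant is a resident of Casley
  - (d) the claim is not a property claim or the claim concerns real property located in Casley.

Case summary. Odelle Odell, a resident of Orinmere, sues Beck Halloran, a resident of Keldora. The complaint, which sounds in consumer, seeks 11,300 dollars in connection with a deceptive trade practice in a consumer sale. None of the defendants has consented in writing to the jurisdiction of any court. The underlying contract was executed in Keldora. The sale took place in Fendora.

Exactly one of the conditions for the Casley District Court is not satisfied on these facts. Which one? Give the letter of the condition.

The Casley District Court:
  (a) The amount in controversy is $11,300, which meets the 5,000 dollars floor, which satisfies one of the alternatives. Satisfied.
  (b) The plaintiff resides in Orinmere, which is not Casley — that alternative is enough. Met.
  (c) No party resides in Casley. Fails.
  (d) The claim is a consumer claim, not a property claim, so this disjunct is met. Condition met.
Only condition (c) fails.

(c)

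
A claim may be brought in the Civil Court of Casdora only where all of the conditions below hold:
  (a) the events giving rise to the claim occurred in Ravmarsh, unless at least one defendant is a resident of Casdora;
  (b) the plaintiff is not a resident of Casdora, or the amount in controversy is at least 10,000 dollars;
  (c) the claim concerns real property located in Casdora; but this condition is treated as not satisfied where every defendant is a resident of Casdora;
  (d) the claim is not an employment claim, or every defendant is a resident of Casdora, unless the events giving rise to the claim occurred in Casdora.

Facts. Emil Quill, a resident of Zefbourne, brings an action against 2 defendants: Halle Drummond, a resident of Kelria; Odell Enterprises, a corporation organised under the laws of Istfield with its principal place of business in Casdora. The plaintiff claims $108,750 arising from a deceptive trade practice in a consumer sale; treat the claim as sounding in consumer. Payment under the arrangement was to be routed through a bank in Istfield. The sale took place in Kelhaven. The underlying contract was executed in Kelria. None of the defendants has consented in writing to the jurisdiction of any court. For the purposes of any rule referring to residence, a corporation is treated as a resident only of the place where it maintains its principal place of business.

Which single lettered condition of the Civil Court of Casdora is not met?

(c)

The Civil Court of Casdora:
  (a) The operative events occurred in Kelhaven, not Ravmarsh. But Odell Enterprises resides in Casdora, and the 'unless' clause therefore excuses the requirement. Condition met.
  (b) The plaintiff resides in Zefbourne, which is not Casdora — that alternative is enough. Satisfied.
  (c) The claim does not concern real property. Not satisfied.
  (d) The claim is a consumer claim, not an employment claim, which satisfies one of the alternatives. Condition met.
Only condition (c) fails.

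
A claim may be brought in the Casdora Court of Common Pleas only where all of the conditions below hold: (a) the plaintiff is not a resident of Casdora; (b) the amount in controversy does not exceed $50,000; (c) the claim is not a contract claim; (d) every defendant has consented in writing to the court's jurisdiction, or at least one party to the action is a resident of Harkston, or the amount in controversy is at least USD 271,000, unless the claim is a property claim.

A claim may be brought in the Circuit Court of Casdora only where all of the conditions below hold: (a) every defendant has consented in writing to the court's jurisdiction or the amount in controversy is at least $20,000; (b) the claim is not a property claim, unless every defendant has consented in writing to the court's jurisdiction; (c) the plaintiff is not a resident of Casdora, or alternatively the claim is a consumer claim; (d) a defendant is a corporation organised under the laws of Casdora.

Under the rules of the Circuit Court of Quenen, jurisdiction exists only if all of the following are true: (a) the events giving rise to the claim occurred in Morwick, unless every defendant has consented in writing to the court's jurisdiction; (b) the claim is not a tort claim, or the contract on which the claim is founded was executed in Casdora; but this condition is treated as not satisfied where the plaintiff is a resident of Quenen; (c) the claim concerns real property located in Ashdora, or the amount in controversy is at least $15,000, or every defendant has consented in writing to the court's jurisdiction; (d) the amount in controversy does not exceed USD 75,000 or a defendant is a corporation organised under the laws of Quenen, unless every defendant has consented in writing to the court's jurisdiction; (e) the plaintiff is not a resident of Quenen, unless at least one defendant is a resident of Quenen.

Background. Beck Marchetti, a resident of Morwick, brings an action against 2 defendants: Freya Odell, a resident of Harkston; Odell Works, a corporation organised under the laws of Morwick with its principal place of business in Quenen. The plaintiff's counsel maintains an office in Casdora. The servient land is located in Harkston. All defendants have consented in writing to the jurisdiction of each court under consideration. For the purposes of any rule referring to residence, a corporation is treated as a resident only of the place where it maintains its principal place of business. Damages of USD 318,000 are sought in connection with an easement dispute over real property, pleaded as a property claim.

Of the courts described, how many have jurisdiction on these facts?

1

The Casdora Court of Common Pleas:
  (a) The plaintiff resides in Morwick, which is not Casdora. Condition met.
  (b) The amount in controversy is $318,000, above the USD 50,000 ceiling. Not satisfied.
  (c) The claim is a property claim, not a contract claim. Condition met.
  (d) Every defendant has filed written consent — that alternative is enough. Satisfied.
  → The court lacks jurisdiction.
The Circuit Court of Casdora:
  (a) Every defendant has filed written consent — that alternative is enough. Condition met.
  (b) The claim is a property claim. However, every defendant has filed written consent, so the 'unless' proviso supplies this condition. Met.
  (c) The plaintiff resides in Morwick, which is not Casdora, which satisfies one of the alternatives. Met.
  (d) The corporate defendant(s) are organised in Morwick, not Casdora. Condition not met.
  → The court lacks jurisdiction.
The Circuit Court of Quenen:
  (a) The operative events occurred in Harkston, not Morwick. However, every defendant has filed written consent, so the 'unless' proviso supplies this condition. Condition met.
  (b) The claim is a property claim, not a tort claim — that alternative is enough. And the carve-out is inapplicable — the plaintiff resides in Morwick, not Quenen. Satisfied.
  (c) The amount in controversy is USD 318,000, which meets the USD 15,000 floor — that alternative is enough. Condition met.
  (d) The amount in controversy is USD 318,000, above the $75,000 ceiling; the corporate defendant(s) are organised in Morwick, not Quenen — none of the alternatives is met. But every defendant has filed written consent, and the 'unless' clause therefore excuses the requirement. Condition met.
  (e) The plaintiff resides in Morwick, which is not Quenen. Satisfied.
  → Every requirement is satisfied — jurisdiction.
Courts with jurisdiction: the Circuit Court of Quenen — 1 in total.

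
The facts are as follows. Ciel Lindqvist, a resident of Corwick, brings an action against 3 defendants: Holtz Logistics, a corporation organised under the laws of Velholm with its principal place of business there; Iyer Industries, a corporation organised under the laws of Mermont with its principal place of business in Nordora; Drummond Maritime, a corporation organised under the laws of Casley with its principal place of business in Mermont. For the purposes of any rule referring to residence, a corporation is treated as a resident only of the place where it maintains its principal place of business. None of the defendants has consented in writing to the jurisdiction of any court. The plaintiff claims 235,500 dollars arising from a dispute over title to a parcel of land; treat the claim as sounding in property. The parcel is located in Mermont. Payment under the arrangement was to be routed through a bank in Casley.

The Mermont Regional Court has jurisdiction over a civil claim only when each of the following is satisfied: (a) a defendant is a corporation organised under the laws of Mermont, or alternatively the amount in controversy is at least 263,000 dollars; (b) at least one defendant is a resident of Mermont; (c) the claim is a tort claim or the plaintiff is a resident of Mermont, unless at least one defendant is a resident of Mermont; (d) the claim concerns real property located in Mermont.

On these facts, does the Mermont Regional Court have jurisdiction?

The Mermont Regional Court:
  (a) Iyer Industries is organised under the laws of Mermont — that alternative is enough. Met.
  (b) Drummond Maritime resides in Mermont. Met.
  (c) The claim is a property claim, not a tort claim; the plaintiff resides in Corwick, not Mermont — every alternative fails. But Drummond Maritime resides in Mermont, and the 'unless' clause therefore excuses the requirement. Condition met.
  (d) The property lies in Mermont. Satisfied.
  → The court has jurisdiction.

Yes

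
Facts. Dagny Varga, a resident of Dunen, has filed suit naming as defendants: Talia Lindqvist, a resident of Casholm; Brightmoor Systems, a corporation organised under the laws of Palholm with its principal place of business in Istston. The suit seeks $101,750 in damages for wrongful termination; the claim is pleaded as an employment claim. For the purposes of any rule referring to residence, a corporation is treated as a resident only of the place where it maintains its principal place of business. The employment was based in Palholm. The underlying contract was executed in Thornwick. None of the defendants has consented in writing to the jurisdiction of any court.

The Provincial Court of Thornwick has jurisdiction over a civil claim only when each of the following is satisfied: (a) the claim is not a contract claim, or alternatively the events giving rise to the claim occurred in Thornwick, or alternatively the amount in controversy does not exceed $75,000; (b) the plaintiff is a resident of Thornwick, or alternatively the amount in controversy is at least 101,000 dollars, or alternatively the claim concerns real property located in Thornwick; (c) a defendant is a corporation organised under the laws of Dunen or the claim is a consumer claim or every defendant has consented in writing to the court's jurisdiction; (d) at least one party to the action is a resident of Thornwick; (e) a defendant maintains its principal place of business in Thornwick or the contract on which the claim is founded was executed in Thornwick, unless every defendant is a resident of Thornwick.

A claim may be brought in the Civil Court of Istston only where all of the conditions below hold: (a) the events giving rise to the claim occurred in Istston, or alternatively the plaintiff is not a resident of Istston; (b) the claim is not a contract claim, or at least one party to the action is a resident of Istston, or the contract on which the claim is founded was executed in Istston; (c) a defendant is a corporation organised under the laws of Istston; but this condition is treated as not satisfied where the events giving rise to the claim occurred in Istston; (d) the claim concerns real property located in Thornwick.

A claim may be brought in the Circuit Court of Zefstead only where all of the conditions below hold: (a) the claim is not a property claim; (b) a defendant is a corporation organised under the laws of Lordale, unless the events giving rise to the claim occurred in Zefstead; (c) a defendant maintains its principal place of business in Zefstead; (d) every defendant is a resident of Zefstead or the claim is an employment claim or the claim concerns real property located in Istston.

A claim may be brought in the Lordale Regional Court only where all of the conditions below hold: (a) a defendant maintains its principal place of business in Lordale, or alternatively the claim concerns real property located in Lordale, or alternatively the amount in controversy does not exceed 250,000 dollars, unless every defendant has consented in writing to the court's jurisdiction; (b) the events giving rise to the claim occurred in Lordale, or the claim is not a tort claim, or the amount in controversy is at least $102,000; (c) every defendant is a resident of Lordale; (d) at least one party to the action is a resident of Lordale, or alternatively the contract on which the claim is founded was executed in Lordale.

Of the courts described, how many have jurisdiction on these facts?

0

The Provincial Court of Thornwick:
  (a) The claim is an employment claim, not a contract claim — that alternative is enough. Met.
  (b) The amount in controversy is $101,750, which meets the $101,000 floor — that alternative is enough. Condition met.
  (c) The corporate defendant(s) are organised in Palholm, not Dunen; the claim is an employment claim, not a consumer claim; no such written consent has been filed — every alternative fails. Not met.
  (d) No party resides in Thornwick. Not satisfied.
  (e) The contract was executed in Thornwick, so this disjunct is met. Condition met.
  → The court lacks jurisdiction.
The Civil Court of Istston:
  (a) The plaintiff resides in Dunen, which is not Istston, so one alternative holds. Condition met.
  (b) The claim is an employment claim, not a contract claim — that alternative is enough. Condition met.
  (c) The corporate defendant(s) are organised in Palholm, not Istston. Not met.
  (d) The claim does not concern real property. Condition not met.
  → The court lacks jurisdiction.
The Circuit Court of Zefstead:
  (a) The claim is an employment claim, not a property claim. Satisfied.
  (b) The corporate defendant(s) are organised in Palholm, not Lordale. And the operative events occurred in Palholm, not Zefstead, so the proviso does not save it. Fails.
  (c) The corporate defendant(s) have their principal place of business in Istston, not Zefstead. Fails.
  (d) The claim is an employment claim — that alternative is enough. Met.
  → The court lacks jurisdiction.
The Lordale Regional Court:
  (a) The amount in controversy is USD 101,750, within the USD 250,000 ceiling, so this disjunct is met. Condition met.
  (b) The claim is an employment claim, not a tort claim — that alternative is enough. Condition met.
  (c) The defendants reside as follows — Talia Lindqvist in Casholm, Brightmoor Systems in Istston — not all in Lordale. Not satisfied.
  (d) No party resides in Lordale; the contract was executed in Thornwick, not Lordale — none of the alternatives is met. Fails.
  → At least one condition fails; no jurisdiction.
No court satisfies all of its conditions.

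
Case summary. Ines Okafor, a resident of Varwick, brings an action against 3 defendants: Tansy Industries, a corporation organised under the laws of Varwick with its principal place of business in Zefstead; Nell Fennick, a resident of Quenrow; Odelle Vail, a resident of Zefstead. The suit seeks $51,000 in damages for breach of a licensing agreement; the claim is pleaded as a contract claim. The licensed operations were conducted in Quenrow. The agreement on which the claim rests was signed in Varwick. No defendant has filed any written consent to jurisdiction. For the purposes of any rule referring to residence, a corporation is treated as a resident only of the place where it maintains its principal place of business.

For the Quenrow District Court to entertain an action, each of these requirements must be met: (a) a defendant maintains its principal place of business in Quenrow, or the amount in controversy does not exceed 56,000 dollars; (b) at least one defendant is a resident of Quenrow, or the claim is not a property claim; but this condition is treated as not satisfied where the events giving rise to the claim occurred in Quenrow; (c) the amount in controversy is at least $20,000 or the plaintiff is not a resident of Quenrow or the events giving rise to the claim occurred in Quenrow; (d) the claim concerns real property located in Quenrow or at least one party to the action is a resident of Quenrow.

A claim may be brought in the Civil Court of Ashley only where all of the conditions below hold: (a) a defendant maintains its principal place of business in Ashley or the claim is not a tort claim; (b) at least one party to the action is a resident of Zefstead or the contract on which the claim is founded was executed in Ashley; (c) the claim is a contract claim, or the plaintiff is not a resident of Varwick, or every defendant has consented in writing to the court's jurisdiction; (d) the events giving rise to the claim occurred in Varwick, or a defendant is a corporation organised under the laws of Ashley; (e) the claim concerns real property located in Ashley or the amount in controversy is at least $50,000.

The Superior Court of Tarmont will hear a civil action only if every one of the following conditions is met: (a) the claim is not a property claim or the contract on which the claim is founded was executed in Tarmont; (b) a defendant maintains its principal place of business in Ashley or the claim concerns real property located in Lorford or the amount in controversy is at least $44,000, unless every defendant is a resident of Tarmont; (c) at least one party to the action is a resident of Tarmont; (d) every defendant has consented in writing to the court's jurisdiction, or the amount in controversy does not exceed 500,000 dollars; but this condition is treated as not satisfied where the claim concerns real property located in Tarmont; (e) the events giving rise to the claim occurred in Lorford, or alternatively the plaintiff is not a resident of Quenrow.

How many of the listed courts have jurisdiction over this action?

The Quenrow District Court:
  (a) The amount in controversy is USD 51,000, within the $56,000 ceiling, so one alternative holds. Met.
  (b) Nell Fennick resides in Quenrow — that alternative is enough. But the carve-out bites: the operative events occurred in Quenrow. Not satisfied.
  (c) The amount in controversy is $51,000, which meets the $20,000 floor, so one alternative holds. Condition met.
  (d) Nell Fennick resides in Quenrow, so this disjunct is met. Met.
  → No jurisdiction.
The Civil Court of Ashley:
  (a) The claim is a contract claim, not a tort claim, so one alternative holds. Satisfied.
  (b) Tansy Industries resides in Zefstead — that alternative is enough. Met.
  (c) The claim is a contract claim, so this disjunct is met. Met.
  (d) The operative events occurred in Quenrow, not Varwick; the corporate defendant(s) are organised in Varwick, not Ashley — no alternative holds. Fails.
  (e) The amount in controversy is 51,000 dollars, which meets the $50,000 floor, so this disjunct is met. Met.
  → Not every requirement is met — no jurisdiction.
The Superior Court of Tarmont:
  (a) The claim is a contract claim, not a property claim, which satisfies one of the alternatives. Satisfied.
  (b) The amount in controversy is 51,000 dollars, which meets the 44,000 dollars floor — that alternative is enough. Met.
  (c) No party resides in Tarmont. Condition not met.
  (d) The amount in controversy is 51,000 dollars, within the 500,000 dollars ceiling, which satisfies one of the alternatives. The exception is not triggered, since the claim does not concern real property. Satisfied.
  (e) The plaintiff resides in Varwick, which is not Quenrow — that alternative is enough. Met.
  → Not every requirement is met — no jurisdiction.
No court satisfies all of its conditions.

0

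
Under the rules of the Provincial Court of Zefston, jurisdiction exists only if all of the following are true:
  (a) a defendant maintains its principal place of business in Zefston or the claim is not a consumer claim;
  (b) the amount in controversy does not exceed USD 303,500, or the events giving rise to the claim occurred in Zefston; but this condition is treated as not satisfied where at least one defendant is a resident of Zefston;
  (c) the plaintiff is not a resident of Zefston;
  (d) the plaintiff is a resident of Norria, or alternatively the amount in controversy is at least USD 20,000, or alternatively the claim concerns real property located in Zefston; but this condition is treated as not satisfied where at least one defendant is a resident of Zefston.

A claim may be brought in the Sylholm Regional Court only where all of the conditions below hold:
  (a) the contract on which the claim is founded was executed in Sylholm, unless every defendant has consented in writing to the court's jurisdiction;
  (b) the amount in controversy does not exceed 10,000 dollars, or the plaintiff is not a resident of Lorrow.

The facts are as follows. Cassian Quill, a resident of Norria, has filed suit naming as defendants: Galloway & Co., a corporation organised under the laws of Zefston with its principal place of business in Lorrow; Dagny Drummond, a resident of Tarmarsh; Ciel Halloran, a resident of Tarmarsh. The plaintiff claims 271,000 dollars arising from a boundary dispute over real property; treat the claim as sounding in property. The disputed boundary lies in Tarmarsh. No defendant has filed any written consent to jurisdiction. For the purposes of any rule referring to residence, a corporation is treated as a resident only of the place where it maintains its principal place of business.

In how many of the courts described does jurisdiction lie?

1

The Provincial Court of Zefston:
  (a) The claim is a property claim, not a consumer claim, so one alternative holds. Condition met.
  (b) The amount in controversy is USD 271,000, within the $303,500 ceiling — that alternative is enough. And the carve-out is inapplicable — no defendant resides in Zefston (they reside in Lorrow, Tarmarsh, Tarmarsh). Satisfied.
  (c) The plaintiff resides in Norria, which is not Zefston. Met.
  (d) The plaintiff resides in Norria — that alternative is enough. And the carve-out is inapplicable — no defendant resides in Zefston (they reside in Lorrow, Tarmarsh, Tarmarsh). Condition met.
  → Jurisdiction lies.
The Sylholm Regional Court:
  (a) No contract (and hence no place of execution) is alleged. The proviso offers no rescue either, since no such written consent has been filed. Not met.
  (b) The plaintiff resides in Norria, which is not Lorrow, so this disjunct is met. Met.
  → Not every requirement is met — no jurisdiction.
Courts with jurisdiction: the Provincial Court of Zefston — 1 in total.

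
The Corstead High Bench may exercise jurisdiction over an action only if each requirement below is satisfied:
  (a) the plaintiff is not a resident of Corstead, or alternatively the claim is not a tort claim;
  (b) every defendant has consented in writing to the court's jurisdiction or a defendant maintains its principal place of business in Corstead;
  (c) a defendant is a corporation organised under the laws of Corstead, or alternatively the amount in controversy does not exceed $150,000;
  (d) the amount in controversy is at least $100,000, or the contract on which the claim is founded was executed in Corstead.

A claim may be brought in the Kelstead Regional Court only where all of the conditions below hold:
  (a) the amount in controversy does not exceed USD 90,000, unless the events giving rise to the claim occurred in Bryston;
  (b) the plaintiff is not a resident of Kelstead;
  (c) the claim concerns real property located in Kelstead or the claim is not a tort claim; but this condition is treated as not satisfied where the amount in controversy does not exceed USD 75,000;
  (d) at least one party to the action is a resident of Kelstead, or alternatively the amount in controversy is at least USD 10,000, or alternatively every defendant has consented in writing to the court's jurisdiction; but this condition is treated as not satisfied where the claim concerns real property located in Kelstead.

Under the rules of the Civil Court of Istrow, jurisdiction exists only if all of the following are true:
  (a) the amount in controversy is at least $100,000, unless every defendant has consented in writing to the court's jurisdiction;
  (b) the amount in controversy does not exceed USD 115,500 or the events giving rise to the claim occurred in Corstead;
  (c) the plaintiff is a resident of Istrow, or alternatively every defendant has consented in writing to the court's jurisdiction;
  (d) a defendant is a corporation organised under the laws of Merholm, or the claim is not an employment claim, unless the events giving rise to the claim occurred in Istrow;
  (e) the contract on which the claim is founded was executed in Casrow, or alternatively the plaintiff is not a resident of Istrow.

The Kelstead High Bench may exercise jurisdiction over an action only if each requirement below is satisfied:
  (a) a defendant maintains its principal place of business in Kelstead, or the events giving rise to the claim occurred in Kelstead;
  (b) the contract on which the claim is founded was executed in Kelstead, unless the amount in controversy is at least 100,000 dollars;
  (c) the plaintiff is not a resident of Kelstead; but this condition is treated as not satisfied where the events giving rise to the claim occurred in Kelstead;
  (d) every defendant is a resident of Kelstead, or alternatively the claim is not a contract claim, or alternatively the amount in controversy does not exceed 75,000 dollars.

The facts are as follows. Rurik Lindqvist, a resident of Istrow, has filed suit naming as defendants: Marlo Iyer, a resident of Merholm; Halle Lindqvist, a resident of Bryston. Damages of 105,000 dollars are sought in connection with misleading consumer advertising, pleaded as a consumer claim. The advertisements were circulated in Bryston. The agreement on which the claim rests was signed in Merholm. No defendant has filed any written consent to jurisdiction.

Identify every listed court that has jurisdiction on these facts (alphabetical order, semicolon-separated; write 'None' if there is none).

The Corstead High Bench:
  (a) The plaintiff resides in Istrow, which is not Corstead, so this disjunct is met. Met.
  (b) No such written consent has been filed; no defendant is a corporation — none of the alternatives is met. Fails.
  (c) The amount in controversy is 105,000 dollars, within the USD 150,000 ceiling, which satisfies one of the alternatives. Met.
  (d) The amount in controversy is 105,000 dollars, which meets the USD 100,000 floor — that alternative is enough. Condition met.
  → At least one condition fails; no jurisdiction.
The Kelstead Regional Court:
  (a) The amount in controversy is $105,000, above the $90,000 ceiling. The proviso rescues it, though: the operative events occurred in Bryston. Satisfied.
  (b) The plaintiff resides in Istrow, which is not Kelstead. Condition met.
  (c) The claim is a consumer claim, not a tort claim — that alternative is enough. The exception is not triggered, since the amount in controversy is $105,000, above the 75,000 dollars ceiling. Condition met.
  (d) The amount in controversy is 105,000 dollars, which meets the 10,000 dollars floor — that alternative is enough. And the carve-out is inapplicable — the claim does not concern real property. Satisfied.
  → All conditions met; jurisdiction exists.
The Civil Court of Istrow:
  (a) The amount in controversy is 105,000 dollars, which meets the 100,000 dollars floor. Met.
  (b) The amount in controversy is $105,000, within the USD 115,500 ceiling — that alternative is enough. Satisfied.
  (c) The plaintiff resides in Istrow, which satisfies one of the alternatives. Met.
  (d) The claim is a consumer claim, not an employment claim, so this disjunct is met. Condition met.
  (e) The contract was executed in Merholm, not Casrow; the plaintiff resides in Istrow — every alternative fails. Not met.
  → At least one condition fails; no jurisdiction.
The Kelstead High Bench:
  (a) No defendant is a corporation; the operative events occurred in Bryston, not Kelstead — none of the alternatives is met. Condition not met.
  (b) The contract was executed in Merholm, not Kelstead. The proviso rescues it, though: the amount in controversy is USD 105,000, which meets the 100,000 dollars floor. Met.
  (c) The plaintiff resides in Istrow, which is not Kelstead. The carve-out does not apply: the operative events occurred in Bryston, not Kelstead. Condition met.
  (d) The claim is a consumer claim, not a contract claim, so one alternative holds. Condition met.
  → No jurisdiction.

the Kelstead Regional Court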